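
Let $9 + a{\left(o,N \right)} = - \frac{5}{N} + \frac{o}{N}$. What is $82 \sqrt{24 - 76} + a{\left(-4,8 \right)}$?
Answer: $- \frac{81}{8} + 164 i \sqrt{13} \approx -10.125 + 591.31 i$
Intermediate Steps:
$a{\left(o,N \right)} = -9 - \frac{5}{N} + \frac{o}{N}$ ($a{\left(o,N \right)} = -9 + \left(- \frac{5}{N} + \frac{o}{N}\right) = -9 - \frac{5}{N} + \frac{o}{N}$)
$82 \sqrt{24 - 76} + a{\left(-4,8 \right)} = 82 \sqrt{24 - 76} + \frac{-5 - 4 - 72}{8} = 82 \sqrt{-52} + \frac{-5 - 4 - 72}{8} = 82 \cdot 2 i \sqrt{13} + \frac{1}{8} \left(-81\right) = 164 i \sqrt{13} - \frac{81}{8} = - \frac{81}{8} + 164 i \sqrt{13}$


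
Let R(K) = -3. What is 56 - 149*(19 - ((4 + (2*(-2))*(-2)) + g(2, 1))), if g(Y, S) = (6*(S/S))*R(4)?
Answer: -3669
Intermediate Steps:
g(Y, S) = -18 (g(Y, S) = (6*(S/S))*(-3) = (6*1)*(-3) = 6*(-3) = -18)
56 - 149*(19 - ((4 + (2*(-2))*(-2)) + g(2, 1))) = 56 - 149*(19 - ((4 + (2*(-2))*(-2)) - 18)) = 56 - 149*(19 - ((4 - 4*(-2)) - 18)) = 56 - 149*(19 - ((4 + 8) - 18)) = 56 - 149*(19 - (12 - 18)) = 56 - 149*(19 - 1*(-6)) = 56 - 149*(19 + 6) = 56 - 149*25 = 56 - 3725 = -3669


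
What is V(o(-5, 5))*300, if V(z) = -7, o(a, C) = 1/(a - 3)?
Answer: -2100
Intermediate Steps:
o(a, C) = 1/(-3 + a)
V(o(-5, 5))*300 = -7*300 = -2100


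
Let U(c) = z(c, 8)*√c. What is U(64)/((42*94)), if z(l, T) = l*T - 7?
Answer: 1010/987 ≈ 1.0233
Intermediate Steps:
z(l, T) = -7 + T*l (z(l, T) = T*l - 7 = -7 + T*l)
U(c) = √c*(-7 + 8*c) (U(c) = (-7 + 8*c)*√c = √c*(-7 + 8*c))
U(64)/((42*94)) = (√64*(-7 + 8*64))/((42*94)) = (8*(-7 + 512))/3948 = (8*505)*(1/3948) = 4040*(1/3948) = 1010/987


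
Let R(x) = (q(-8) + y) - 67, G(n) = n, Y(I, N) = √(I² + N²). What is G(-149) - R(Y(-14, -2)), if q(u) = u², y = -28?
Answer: -118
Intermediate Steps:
R(x) = -31 (R(x) = ((-8)² - 28) - 67 = (64 - 28) - 67 = 36 - 67 = -31)
G(-149) - R(Y(-14, -2)) = -149 - 1*(-31) = -149 + 31 = -118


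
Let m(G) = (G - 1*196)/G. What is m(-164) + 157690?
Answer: 6465380/41 ≈ 1.5769e+5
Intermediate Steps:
m(G) = (-196 + G)/G (m(G) = (G - 196)/G = (-196 + G)/G)
m(-164) + 157690 = (-196 - 164)/(-164) + 157690 = -1/164*(-360) + 157690 = 90/41 + 157690 = 6465380/41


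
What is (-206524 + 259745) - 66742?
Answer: -13521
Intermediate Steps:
(-206524 + 259745) - 66742 = 53221 - 66742 = -13521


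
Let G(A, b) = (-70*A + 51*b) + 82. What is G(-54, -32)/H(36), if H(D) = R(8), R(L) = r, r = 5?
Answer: 446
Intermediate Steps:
R(L) = 5
G(A, b) = 82 - 70*A + 51*b
H(D) = 5
G(-54, -32)/H(36) = (82 - 70*(-54) + 51*(-32))/5 = (82 + 3780 - 1632)*(⅕) = 2230*(⅕) = 446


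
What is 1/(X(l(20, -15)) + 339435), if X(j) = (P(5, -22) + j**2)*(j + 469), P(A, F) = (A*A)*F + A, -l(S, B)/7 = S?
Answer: 1/6608530 ≈ 1.5132e-7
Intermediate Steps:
l(S, B) = -7*S
P(A, F) = A + F*A**2 (P(A, F) = A**2*F + A = F*A**2 + A = A + F*A**2)
X(j) = (-545 + j**2)*(469 + j) (X(j) = (5*(1 + 5*(-22)) + j**2)*(j + 469) = (5*(1 - 110) + j**2)*(469 + j) = (5*(-109) + j**2)*(469 + j) = (-545 + j**2)*(469 + j))
1/(X(l(20, -15)) + 339435) = 1/((-255605 + (-7*20)**3 - (-3815)*20 + 469*(-7*20)**2) + 339435) = 1/((-255605 + (-140)**3 - 545*(-140) + 469*(-140)**2) + 339435) = 1/((-255605 - 2744000 + 76300 + 469*19600) + 339435) = 1/((-255605 - 2744000 + 76300 + 9192400) + 339435) = 1/(6269095 + 339435) = 1/6608530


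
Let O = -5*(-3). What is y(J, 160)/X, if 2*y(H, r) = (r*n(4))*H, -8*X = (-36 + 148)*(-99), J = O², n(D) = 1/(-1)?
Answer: -1000/77 ≈ -12.987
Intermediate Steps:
n(D) = -1
O = 15
J = 225 (J = 15² = 225)
X = 1386 (X = -(-36 + 148)*(-99)/8 = -14*(-99) = -⅛*(-11088) = 1386)
y(H, r) = -H*r/2 (y(H, r) = ((r*(-1))*H)/2 = ((-r)*H)/2 = (-H*r)/2 = -H*r/2)
y(J, 160)/X = -½*225*160/1386 = -18000*1/1386 = -1000/77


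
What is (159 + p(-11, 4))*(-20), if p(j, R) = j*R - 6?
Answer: -2180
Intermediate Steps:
p(j, R) = -6 + R*j (p(j, R) = R*j - 6 = -6 + R*j)
(159 + p(-11, 4))*(-20) = (159 + (-6 + 4*(-11)))*(-20) = (159 + (-6 - 44))*(-20) = (159 - 50)*(-20) = 109*(-20) = -2180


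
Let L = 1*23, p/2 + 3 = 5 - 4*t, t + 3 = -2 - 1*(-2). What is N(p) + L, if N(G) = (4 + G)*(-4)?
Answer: -105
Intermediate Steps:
t = -3 (t = -3 + (-2 - 1*(-2)) = -3 + (-2 + 2) = -3 + 0 = -3)
p = 28 (p = -6 + 2*(5 - 4*(-3)) = -6 + 2*(5 + 12) = -6 + 2*17 = -6 + 34 = 28)
N(G) = -16 - 4*G
L = 23
N(p) + L = (-16 - 4*28) + 23 = (-16 - 112) + 23 = -128 + 23 = -105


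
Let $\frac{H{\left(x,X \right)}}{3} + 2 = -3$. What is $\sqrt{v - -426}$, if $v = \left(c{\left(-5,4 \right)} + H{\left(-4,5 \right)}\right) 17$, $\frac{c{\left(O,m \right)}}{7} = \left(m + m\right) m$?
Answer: $\sqrt{3979} \approx 63.079$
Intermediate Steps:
$H{\left(x,X \right)} = -15$ ($H{\left(x,X \right)} = -6 + 3 \left(-3\right) = -6 - 9 = -15$)
$c{\left(O,m \right)} = 14 m^{2}$ ($c{\left(O,m \right)} = 7 \left(m + m\right) m = 7 \cdot 2 m m = 7 \cdot 2 m^{2} = 14 m^{2}$)
$v = 3553$ ($v = \left(14 \cdot 4^{2} - 15\right) 17 = \left(14 \cdot 16 - 15\right) 17 = \left(224 - 15\right) 17 = 209 \cdot 17 = 3553$)
$\sqrt{v - -426} = \sqrt{3553 - -426} = \sqrt{3553 + 426} = \sqrt{3979}$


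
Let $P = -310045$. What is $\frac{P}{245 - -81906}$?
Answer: $- \frac{310045}{82151} \approx -3.7741$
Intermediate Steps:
$\frac{P}{245 - -81906} = - \frac{310045}{245 - -81906} = - \frac{310045}{245 + 81906} = - \frac{310045}{82151}$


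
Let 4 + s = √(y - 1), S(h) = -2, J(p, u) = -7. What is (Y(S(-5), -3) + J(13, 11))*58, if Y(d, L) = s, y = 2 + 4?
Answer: -638 + 58*√5 ≈ -508.31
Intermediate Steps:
y = 6
s = -4 + √5 (s = -4 + √(6 - 1) = -4 + √5 ≈ -1.7639)
Y(d, L) = -4 + √5
(Y(S(-5), -3) + J(13, 11))*58 = ((-4 + √5) - 7)*58 = (-11 + √5)*58 = -638 + 58*√5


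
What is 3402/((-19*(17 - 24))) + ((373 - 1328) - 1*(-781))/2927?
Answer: 1419216/55613 ≈ 25.520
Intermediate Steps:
3402/((-19*(17 - 24))) + ((373 - 1328) - 1*(-781))/2927 = 3402/((-19*(-7))) + (-955 + 781)*(1/2927) = 3402/133 - 174*1/2927 = 3402*(1/133) - 174/2927 = 486/19 - 174/2927 = 1419216/55613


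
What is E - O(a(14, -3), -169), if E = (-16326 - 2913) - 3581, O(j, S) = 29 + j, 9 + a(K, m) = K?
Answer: -22854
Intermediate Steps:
a(K, m) = -9 + K
E = -22820 (E = -19239 - 3581 = -22820)
E - O(a(14, -3), -169) = -22820 - (29 + (-9 + 14)) = -22820 - (29 + 5) = -22820 - 1*34 = -22820 - 34 = -22854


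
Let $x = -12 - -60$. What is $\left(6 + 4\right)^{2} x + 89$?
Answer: $4889$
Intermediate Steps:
$x = 48$ ($x = -12 + 60 = 48$)
$\left(6 + 4\right)^{2} x + 89 = \left(6 + 4\right)^{2} \cdot 48 + 89 = 10^{2} \cdot 48 + 89 = 100 \cdot 48 + 89 = 4800 + 89 = 4889$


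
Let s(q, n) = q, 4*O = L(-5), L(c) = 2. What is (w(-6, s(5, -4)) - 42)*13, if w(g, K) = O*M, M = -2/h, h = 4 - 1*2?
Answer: -1105/2 ≈ -552.50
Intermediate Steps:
O = ½ (O = (¼)*2 = ½ ≈ 0.50000)
h = 2 (h = 4 - 2 = 2)
M = -1 (M = -2/2 = -2*½ = -1)
w(g, K) = -½ (w(g, K) = (½)*(-1) = -½)
(w(-6, s(5, -4)) - 42)*13 = (-½ - 42)*13 = -85/2*13 = -1105/2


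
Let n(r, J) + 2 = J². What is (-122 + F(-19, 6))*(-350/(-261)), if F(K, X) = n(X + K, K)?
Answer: 27650/87 ≈ 317.82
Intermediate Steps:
n(r, J) = -2 + J²
F(K, X) = -2 + K²
(-122 + F(-19, 6))*(-350/(-261)) = (-122 + (-2 + (-19)²))*(-350/(-261)) = (-122 + (-2 + 361))*(-350*(-1/261)) = (-122 + 359)*(350/261) = 237*(350/261) = 27650/87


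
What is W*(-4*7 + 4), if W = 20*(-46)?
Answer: 22080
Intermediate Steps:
W = -920
W*(-4*7 + 4) = -920*(-4*7 + 4) = -920*(-28 + 4) = -920*(-24) = 22080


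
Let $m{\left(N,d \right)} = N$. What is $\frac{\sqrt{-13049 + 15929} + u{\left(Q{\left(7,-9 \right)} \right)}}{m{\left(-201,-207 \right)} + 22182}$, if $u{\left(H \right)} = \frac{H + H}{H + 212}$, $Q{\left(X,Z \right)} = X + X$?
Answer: $\frac{14}{2483853} + \frac{8 \sqrt{5}}{7327} \approx 0.0024471$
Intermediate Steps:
$Q{\left(X,Z \right)} = 2 X$
$u{\left(H \right)} = \frac{2 H}{212 + H}$
$\frac{\sqrt{-13049 + 15929} + u{\left(Q{\left(7,-9 \right)} \right)}}{m{\left(-201,-207 \right)} + 22182} = \frac{\sqrt{-13049 + 15929} + \frac{2 \cdot 2 \cdot 7}{212 + 2 \cdot 7}}{-201 + 22182} = \frac{\sqrt{2880} + 2 \cdot 14 \frac{1}{212 + 14}}{21981} = \left(24 \sqrt{5} + 2 \cdot 14 \cdot \frac{1}{226}\right) \frac{1}{21981} = \left(24 \sqrt{5} + \frac{14}{113}\right) \frac{1}{21981} = \left(\frac{14}{113} + 24 \sqrt{5}\right) \frac{1}{21981} = \frac{14}{2483853} + \frac{8 \sqrt{5}}{7327}$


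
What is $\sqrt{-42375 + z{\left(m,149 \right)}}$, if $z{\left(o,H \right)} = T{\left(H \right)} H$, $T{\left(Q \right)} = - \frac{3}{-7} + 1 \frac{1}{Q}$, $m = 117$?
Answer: $\frac{i \sqrt{2073197}}{7} \approx 205.69 i$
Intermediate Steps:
$T{\left(Q \right)} = \frac{3}{7} + \frac{1}{Q}$ ($T{\left(Q \right)} = \left(-3\right) \left(- \frac{1}{7}\right) + \frac{1}{Q} = \frac{3}{7} + \frac{1}{Q}$)
$z{\left(o,H \right)} = H \left(\frac{3}{7} + \frac{1}{H}\right)$ ($z{\left(o,H \right)} = \left(\frac{3}{7} + \frac{1}{H}\right) H = H \left(\frac{3}{7} + \frac{1}{H}\right)$)
$\sqrt{-42375 + z{\left(m,149 \right)}} = \sqrt{-42375 + \left(1 + \frac{3}{7} \cdot 149\right)} = \sqrt{-42375 + \left(1 + \frac{447}{7}\right)} = \sqrt{-42375 + \frac{454}{7}} = \sqrt{- \frac{296171}{7}} = \frac{i \sqrt{2073197}}{7}$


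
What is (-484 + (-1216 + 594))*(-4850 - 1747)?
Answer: 7296282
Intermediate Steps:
(-484 + (-1216 + 594))*(-4850 - 1747) = (-484 - 622)*(-6597) = -1106*(-6597) = 7296282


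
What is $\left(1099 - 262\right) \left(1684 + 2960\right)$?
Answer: $3887028$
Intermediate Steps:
$\left(1099 - 262\right) \left(1684 + 2960\right) = 837 \cdot 4644 = 3887028$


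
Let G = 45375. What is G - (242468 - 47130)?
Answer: -149963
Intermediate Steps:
G - (242468 - 47130) = 45375 - (242468 - 47130) = 45375 - 1*195338 = 45375 - 195338 = -149963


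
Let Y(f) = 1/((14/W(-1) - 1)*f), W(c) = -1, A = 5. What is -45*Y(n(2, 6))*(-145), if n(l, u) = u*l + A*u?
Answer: -145/14 ≈ -10.357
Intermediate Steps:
n(l, u) = 5*u + l*u (n(l, u) = u*l + 5*u = l*u + 5*u = 5*u + l*u)
Y(f) = -1/(15*f) (Y(f) = 1/((14/(-1) - 1)*f) = 1/((14*(-1) - 1)*f) = 1/((-14 - 1)*f) = 1/((-15)*f) = -1/(15*f))
-45*Y(n(2, 6))*(-145) = -(-3)/(6*(5 + 2))*(-145) = -(-3)/(6*7)*(-145) = -(-3)/42*(-145) = -45*(-1/630)*(-145) = (1/14)*(-145) = -145/14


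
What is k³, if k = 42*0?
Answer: 0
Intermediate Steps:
k = 0
k³ = 0³ = 0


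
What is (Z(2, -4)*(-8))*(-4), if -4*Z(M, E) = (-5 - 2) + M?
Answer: 40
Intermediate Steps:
Z(M, E) = 7/4 - M/4 (Z(M, E) = -((-5 - 2) + M)/4 = -(-7 + M)/4 = 7/4 - M/4)
(Z(2, -4)*(-8))*(-4) = ((7/4 - 1/4*2)*(-8))*(-4) = ((7/4 - 1/2)*(-8))*(-4) = ((5/4)*(-8))*(-4) = -10*(-4) = 40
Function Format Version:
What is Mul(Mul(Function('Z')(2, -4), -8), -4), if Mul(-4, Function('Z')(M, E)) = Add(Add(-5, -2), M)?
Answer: 40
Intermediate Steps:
Function('Z')(M, E) = Add(Rational(7, 4), Mul(Rational(-1, 4), M)) (Function('Z')(M, E) = Mul(Rational(-1, 4), Add(Add(-5, -2), M)) = Mul(Rational(-1, 4), Add(-7, M)) = Add(Rational(7, 4), Mul(Rational(-1, 4), M)))
Mul(Mul(Function('Z')(2, -4), -8), -4) = Mul(Mul(Add(Rational(7, 4), Mul(Rational(-1, 4), 2)), -8), -4) = Mul(Mul(Add(Rational(7, 4), Rational(-1, 2)), -8), -4) = Mul(Mul(Rational(5, 4), -8), -4) = Mul(-10, -4) = 40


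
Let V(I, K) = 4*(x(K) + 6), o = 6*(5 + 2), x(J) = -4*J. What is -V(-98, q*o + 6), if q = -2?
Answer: -1272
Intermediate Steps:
o = 42 (o = 6*7 = 42)
V(I, K) = 24 - 16*K (V(I, K) = 4*(-4*K + 6) = 4*(6 - 4*K) = 24 - 16*K)
-V(-98, q*o + 6) = -(24 - 16*(-2*42 + 6)) = -(24 - 16*(-84 + 6)) = -(24 - 16*(-78)) = -(24 + 1248) = -1*1272 = -1272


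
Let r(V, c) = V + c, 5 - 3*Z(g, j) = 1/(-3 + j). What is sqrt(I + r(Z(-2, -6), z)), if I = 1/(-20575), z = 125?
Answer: 2*sqrt(43446405378)/37035 ≈ 11.256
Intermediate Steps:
I = -1/20575 ≈ -4.8603e-5
Z(g, j) = 5/3 - 1/(3*(-3 + j))
sqrt(I + r(Z(-2, -6), z)) = sqrt(-1/20575 + ((-16 + 5*(-6))/(3*(-3 - 6)) + 125)) = sqrt(-1/20575 + ((1/3)*(-16 - 30)/(-9) + 125)) = sqrt(-1/20575 + ((1/3)*(-1/9)*(-46) + 125)) = sqrt(-1/20575 + (46/27 + 125)) = sqrt(-1/20575 + 3421/27) = sqrt(70387048/555525) = 2*sqrt(43446405378)/37035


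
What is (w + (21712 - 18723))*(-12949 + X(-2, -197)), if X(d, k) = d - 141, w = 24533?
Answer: -360318024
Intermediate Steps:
X(d, k) = -141 + d
(w + (21712 - 18723))*(-12949 + X(-2, -197)) = (24533 + (21712 - 18723))*(-12949 + (-141 - 2)) = (24533 + 2989)*(-12949 - 143) = 27522*(-13092) = -360318024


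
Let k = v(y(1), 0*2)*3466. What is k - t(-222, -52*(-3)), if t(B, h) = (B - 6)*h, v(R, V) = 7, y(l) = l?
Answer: 59830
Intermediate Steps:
t(B, h) = h*(-6 + B) (t(B, h) = (-6 + B)*h = h*(-6 + B))
k = 24262 (k = 7*3466 = 24262)
k - t(-222, -52*(-3)) = 24262 - (-52*(-3))*(-6 - 222) = 24262 - 156*(-228) = 24262 - 1*(-35568) = 24262 + 35568 = 59830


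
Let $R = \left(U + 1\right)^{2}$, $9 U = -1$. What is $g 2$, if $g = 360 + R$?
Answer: $\frac{58448}{81} \approx 721.58$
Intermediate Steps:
$U = - \frac{1}{9}$ ($U = \frac{1}{9} \left(-1\right) = - \frac{1}{9} \approx -0.11111$)
$R = \frac{64}{81}$ ($R = \left(- \frac{1}{9} + 1\right)^{2} = \left(\frac{8}{9}\right)^{2} = \frac{64}{81} \approx 0.79012$)
$g = \frac{29224}{81}$ ($g = 360 + \frac{64}{81} = \frac{29224}{81} \approx 360.79$)
$g 2 = \frac{29224}{81} \cdot 2 = \frac{58448}{81}$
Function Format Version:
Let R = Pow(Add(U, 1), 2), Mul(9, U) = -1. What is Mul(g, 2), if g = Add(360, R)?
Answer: Rational(58448, 81) ≈ 721.58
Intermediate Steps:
U = Rational(-1, 9) (U = Mul(Rational(1, 9), -1) = Rational(-1, 9) ≈ -0.11111)
R = Rational(64, 81) (R = Pow(Add(Rational(-1, 9), 1), 2) = Pow(Rational(8, 9), 2) = Rational(64, 81) ≈ 0.79012)
g = Rational(29224, 81) (g = Add(360, Rational(64, 81)) = Rational(29224, 81) ≈ 360.79)
Mul(g, 2) = Mul(Rational(29224, 81), 2) = Rational(58448, 81)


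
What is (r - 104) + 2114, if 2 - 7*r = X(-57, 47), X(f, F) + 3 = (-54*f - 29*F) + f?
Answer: 12417/7 ≈ 1773.9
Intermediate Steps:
X(f, F) = -3 - 53*f - 29*F (X(f, F) = -3 + ((-54*f - 29*F) + f) = -3 + (-53*f - 29*F) = -3 - 53*f - 29*F)
r = -1653/7 (r = 2/7 - (-3 - 53*(-57) - 29*47)/7 = 2/7 - (-3 + 3021 - 1363)/7 = 2/7 - ⅐*1655 = 2/7 - 1655/7 = -1653/7 ≈ -236.14)
(r - 104) + 2114 = (-1653/7 - 104) + 2114 = -2381/7 + 2114 = 12417/7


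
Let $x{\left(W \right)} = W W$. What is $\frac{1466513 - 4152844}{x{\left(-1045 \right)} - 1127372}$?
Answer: $\frac{2686331}{35347} \approx 75.999$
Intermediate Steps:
$x{\left(W \right)} = W^{2}$
$\frac{1466513 - 4152844}{x{\left(-1045 \right)} - 1127372} = \frac{1466513 - 4152844}{\left(-1045\right)^{2} - 1127372} = - \frac{2686331}{1092025 - 1127372} = - \frac{2686331}{-35347} = \left(-2686331\right) \left(- \frac{1}{35347}\right) = \frac{2686331}{35347}$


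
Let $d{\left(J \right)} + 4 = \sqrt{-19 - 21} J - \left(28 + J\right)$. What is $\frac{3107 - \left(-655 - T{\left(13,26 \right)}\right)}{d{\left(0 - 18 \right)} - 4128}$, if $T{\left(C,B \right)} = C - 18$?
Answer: $- \frac{7780747}{8584562} + \frac{33813 i \sqrt{10}}{4292281} \approx -0.90637 + 0.024911 i$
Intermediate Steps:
$T{\left(C,B \right)} = -18 + C$ ($T{\left(C,B \right)} = C - 18 = -18 + C$)
$d{\left(J \right)} = -32 - J + 2 i J \sqrt{10}$ ($d{\left(J \right)} = -4 - \left(28 + J - \sqrt{-19 - 21} J\right) = -4 - \left(28 + J - \sqrt{-40} J\right) = -4 - \left(28 + J - 2 i \sqrt{10} J\right) = -4 - \left(28 + J - 2 i J \sqrt{10}\right) = -32 - J + 2 i J \sqrt{10}$)
$\frac{3107 - \left(-655 - T{\left(13,26 \right)}\right)}{d{\left(0 - 18 \right)} - 4128} = \frac{3107 + \left(\left(\left(-18 + 13\right) + 835\right) - 180\right)}{\left(-32 - \left(0 - 18\right) + 2 i \left(0 - 18\right) \sqrt{10}\right) - 4128} = \frac{3107 + \left(\left(-5 + 835\right) - 180\right)}{\left(-32 - \left(0 - 18\right) + 2 i \left(0 - 18\right) \sqrt{10}\right) - 4128} = \frac{3107 + \left(830 - 180\right)}{\left(-32 - -18 + 2 i \left(-18\right) \sqrt{10}\right) - 4128} = \frac{3107 + 650}{\left(-32 + 18 - 36 i \sqrt{10}\right) - 4128} = \frac{3757}{\left(-14 - 36 i \sqrt{10}\right) - 4128} = \frac{3757}{-4142 - 36 i \sqrt{10}}$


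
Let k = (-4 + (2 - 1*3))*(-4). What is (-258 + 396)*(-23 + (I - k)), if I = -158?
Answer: -27738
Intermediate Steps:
k = 20 (k = (-4 + (2 - 3))*(-4) = (-4 - 1)*(-4) = -5*(-4) = 20)
(-258 + 396)*(-23 + (I - k)) = (-258 + 396)*(-23 + (-158 - 1*20)) = 138*(-23 + (-158 - 20)) = 138*(-23 - 178) = 138*(-201) = -27738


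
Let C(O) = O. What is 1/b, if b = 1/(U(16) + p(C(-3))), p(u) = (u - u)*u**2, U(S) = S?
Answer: 16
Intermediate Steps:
p(u) = 0 (p(u) = 0*u**2 = 0)
b = 1/16 (b = 1/(16 + 0) = 1/16 ≈ 0.062500)
1/b = 1/(1/16) = 16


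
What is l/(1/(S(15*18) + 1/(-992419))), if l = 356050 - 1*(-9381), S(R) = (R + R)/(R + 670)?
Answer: 9791820849646/46643693 ≈ 2.0993e+5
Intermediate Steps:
S(R) = 2*R/(670 + R) (S(R) = (2*R)/(670 + R) = 2*R/(670 + R))
l = 365431 (l = 356050 + 9381 = 365431)
l/(1/(S(15*18) + 1/(-992419))) = 365431/(1/(2*(15*18)/(670 + 15*18) + 1/(-992419))) = 365431/(1/(2*270/(670 + 270) - 1/992419)) = 365431/(1/(2*270/940 - 1/992419)) = 365431/(1/(2*270*(1/940) - 1/992419)) = 365431/(1/(27/47 - 1/992419)) = 365431/(1/(26795266/46643693)) = 365431/(46643693/26795266) = 365431*(26795266/46643693) = 9791820849646/46643693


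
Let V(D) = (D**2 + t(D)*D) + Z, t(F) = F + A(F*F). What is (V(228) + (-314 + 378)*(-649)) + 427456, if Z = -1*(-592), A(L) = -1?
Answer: 490252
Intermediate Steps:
t(F) = -1 + F (t(F) = F - 1 = -1 + F)
Z = 592
V(D) = 592 + D**2 + D*(-1 + D) (V(D) = (D**2 + (-1 + D)*D) + 592 = (D**2 + D*(-1 + D)) + 592 = 592 + D**2 + D*(-1 + D))
(V(228) + (-314 + 378)*(-649)) + 427456 = ((592 - 1*228 + 2*228**2) + (-314 + 378)*(-649)) + 427456 = ((592 - 228 + 2*51984) + 64*(-649)) + 427456 = ((592 - 228 + 103968) - 41536) + 427456 = (104332 - 41536) + 427456 = 62796 + 427456 = 490252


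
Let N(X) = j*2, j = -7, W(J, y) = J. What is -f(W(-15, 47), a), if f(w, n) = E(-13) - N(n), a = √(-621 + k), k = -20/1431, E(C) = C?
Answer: -1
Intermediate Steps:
k = -20/1431 (k = -20*1/1431 = -20/1431 ≈ -0.013976)
N(X) = -14 (N(X) = -7*2 = -14)
a = I*√141298689/477 (a = √(-621 - 20/1431) = √(-888671/1431) = I*√141298689/477 ≈ 24.92*I)
f(w, n) = 1 (f(w, n) = -13 - 1*(-14) = -13 + 14 = 1)
-f(W(-15, 47), a) = -1*1 = -1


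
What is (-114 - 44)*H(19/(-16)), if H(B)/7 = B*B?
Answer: -199633/128 ≈ -1559.6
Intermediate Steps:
H(B) = 7*B² (H(B) = 7*(B*B) = 7*B²)
(-114 - 44)*H(19/(-16)) = (-114 - 44)*(7*(19/(-16))²) = -1106*(19*(-1/16))² = -1106*(-19/16)² = -1106*361/256 = -158*2527/256 = -199633/128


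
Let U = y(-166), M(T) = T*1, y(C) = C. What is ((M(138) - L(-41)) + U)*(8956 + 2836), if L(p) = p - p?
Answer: -330176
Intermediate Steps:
M(T) = T
L(p) = 0
U = -166
((M(138) - L(-41)) + U)*(8956 + 2836) = ((138 - 1*0) - 166)*(8956 + 2836) = ((138 + 0) - 166)*11792 = (138 - 166)*11792 = -28*11792 = -330176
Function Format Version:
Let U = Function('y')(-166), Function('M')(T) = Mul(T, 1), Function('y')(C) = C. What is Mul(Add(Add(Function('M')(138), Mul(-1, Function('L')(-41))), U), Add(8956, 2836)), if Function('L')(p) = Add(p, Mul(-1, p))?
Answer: -330176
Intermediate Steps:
Function('M')(T) = T
Function('L')(p) = 0
U = -166
Mul(Add(Add(Function('M')(138), Mul(-1, Function('L')(-41))), U), Add(8956, 2836)) = Mul(Add(Add(138, Mul(-1, 0)), -166), Add(8956, 2836)) = Mul(Add(Add(138, 0), -166), 11792) = Mul(Add(138, -166), 11792) = Mul(-28, 11792) = -330176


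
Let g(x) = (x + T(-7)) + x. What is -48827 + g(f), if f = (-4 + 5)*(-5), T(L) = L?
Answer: -48844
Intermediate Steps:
f = -5 (f = 1*(-5) = -5)
g(x) = -7 + 2*x (g(x) = (x - 7) + x = (-7 + x) + x = -7 + 2*x)
-48827 + g(f) = -48827 + (-7 + 2*(-5)) = -48827 + (-7 - 10) = -48827 - 17 = -48844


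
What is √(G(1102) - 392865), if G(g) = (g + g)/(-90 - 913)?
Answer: 7*I*√8065876253/1003 ≈ 626.79*I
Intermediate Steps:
G(g) = -2*g/1003 (G(g) = (2*g)/(-1003) = (2*g)*(-1/1003) = -2*g/1003)
√(G(1102) - 392865) = √(-2/1003*1102 - 392865) = √(-2204/1003 - 392865) = √(-394045799/1003) = 7*I*√8065876253/1003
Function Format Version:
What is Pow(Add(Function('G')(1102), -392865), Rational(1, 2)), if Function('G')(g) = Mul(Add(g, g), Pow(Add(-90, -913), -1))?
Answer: Mul(Rational(7, 1003), I, Pow(8065876253, Rational(1, 2))) ≈ Mul(626.79, I)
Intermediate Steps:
Function('G')(g) = Mul(Rational(-2, 1003), g) (Function('G')(g) = Mul(Mul(2, g), Pow(-1003, -1)) = Mul(Mul(2, g), Rational(-1, 1003)) = Mul(Rational(-2, 1003), g))
Pow(Add(Function('G')(1102), -392865), Rational(1, 2)) = Pow(Add(Mul(Rational(-2, 1003), 1102), -392865), Rational(1, 2)) = Pow(Add(Rational(-2204, 1003), -392865), Rational(1, 2)) = Pow(Rational(-394045799, 1003), Rational(1, 2)) = Mul(Rational(7, 1003), I, Pow(8065876253, Rational(1, 2)))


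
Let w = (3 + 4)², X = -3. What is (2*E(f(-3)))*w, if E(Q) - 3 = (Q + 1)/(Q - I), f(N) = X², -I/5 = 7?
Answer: 3479/11 ≈ 316.27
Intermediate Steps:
I = -35 (I = -5*7 = -35)
f(N) = 9 (f(N) = (-3)² = 9)
E(Q) = 3 + (1 + Q)/(35 + Q) (E(Q) = 3 + (Q + 1)/(Q - 1*(-35)) = 3 + (1 + Q)/(Q + 35) = 3 + (1 + Q)/(35 + Q))
w = 49 (w = 7² = 49)
(2*E(f(-3)))*w = (2*(2*(53 + 2*9)/(35 + 9)))*49 = (2*(2*(53 + 18)/44))*49 = (2*(2*(1/44)*71))*49 = (2*(71/22))*49 = (71/11)*49 = 3479/11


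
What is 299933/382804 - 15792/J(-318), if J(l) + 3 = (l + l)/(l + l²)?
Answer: 1916627159605/364812212 ≈ 5253.7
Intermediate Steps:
J(l) = -3 + 2*l/(l + l²) (J(l) = -3 + (l + l)/(l + l²) = -3 + (2*l)/(l + l²) = -3 + 2*l/(l + l²))
299933/382804 - 15792/J(-318) = 299933/382804 - 15792*(1 - 318)/(-1 - 3*(-318)) = 299933*(1/382804) - 15792*(-317/(-1 + 954)) = 299933/382804 - 15792/((-1/317*953)) = 299933/382804 - 15792/(-953/317) = 299933/382804 - 15792*(-317/953) = 299933/382804 + 5006064/953 = 1916627159605/364812212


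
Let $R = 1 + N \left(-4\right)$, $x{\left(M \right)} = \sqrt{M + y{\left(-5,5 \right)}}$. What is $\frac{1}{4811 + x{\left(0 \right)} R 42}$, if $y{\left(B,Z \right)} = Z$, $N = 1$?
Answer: $\frac{4811}{23066341} + \frac{126 \sqrt{5}}{23066341} \approx 0.00022079$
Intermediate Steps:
$x{\left(M \right)} = \sqrt{5 + M}$ ($x{\left(M \right)} = \sqrt{M + 5} = \sqrt{5 + M}$)
$R = -3$ ($R = 1 + 1 \left(-4\right) = 1 - 4 = -3$)
$\frac{1}{4811 + x{\left(0 \right)} R 42} = \frac{1}{4811 + \sqrt{5 + 0} \left(-3\right) 42} = \frac{1}{4811 + \sqrt{5} \left(-3\right) 42} = \frac{1}{4811 + - 3 \sqrt{5} \cdot 42} = \frac{1}{4811 - 126 \sqrt{5}}$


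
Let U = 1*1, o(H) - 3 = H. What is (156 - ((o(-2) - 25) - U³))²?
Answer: 32761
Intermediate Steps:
o(H) = 3 + H
U = 1
(156 - ((o(-2) - 25) - U³))² = (156 - (((3 - 2) - 25) - 1*1³))² = (156 - ((1 - 25) - 1*1))² = (156 - (-24 - 1))² = (156 - 1*(-25))² = (156 + 25)² = 181² = 32761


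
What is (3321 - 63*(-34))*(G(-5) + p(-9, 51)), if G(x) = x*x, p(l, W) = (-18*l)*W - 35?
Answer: 45080676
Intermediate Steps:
p(l, W) = -35 - 18*W*l (p(l, W) = -18*W*l - 35 = -35 - 18*W*l)
G(x) = x**2
(3321 - 63*(-34))*(G(-5) + p(-9, 51)) = (3321 - 63*(-34))*((-5)**2 + (-35 - 18*51*(-9))) = (3321 + 2142)*(25 + (-35 + 8262)) = 5463*(25 + 8227) = 5463*8252 = 45080676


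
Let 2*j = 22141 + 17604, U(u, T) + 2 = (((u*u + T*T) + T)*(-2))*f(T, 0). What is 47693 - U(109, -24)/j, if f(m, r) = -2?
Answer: 379091765/7949 ≈ 47691.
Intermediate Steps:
U(u, T) = -2 + 4*T + 4*T**2 + 4*u**2 (U(u, T) = -2 + (((u*u + T*T) + T)*(-2))*(-2) = -2 + (((u**2 + T**2) + T)*(-2))*(-2) = -2 + (((T**2 + u**2) + T)*(-2))*(-2) = -2 + ((T + T**2 + u**2)*(-2))*(-2) = -2 + (-2*T - 2*T**2 - 2*u**2)*(-2) = -2 + (4*T + 4*T**2 + 4*u**2) = -2 + 4*T + 4*T**2 + 4*u**2)
j = 39745/2 (j = (22141 + 17604)/2 = (1/2)*39745 = 39745/2 ≈ 19873.)
47693 - U(109, -24)/j = 47693 - (-2 + 4*(-24) + 4*(-24)**2 + 4*109**2)/39745/2 = 47693 - (-2 - 96 + 4*576 + 4*11881)*2/39745 = 47693 - (-2 - 96 + 2304 + 47524)*2/39745 = 47693 - 49730*2/39745 = 47693 - 1*19892/7949 = 47693 - 19892/7949 = 379091765/7949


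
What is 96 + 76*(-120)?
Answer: -9024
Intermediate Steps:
96 + 76*(-120) = 96 - 9120 = -9024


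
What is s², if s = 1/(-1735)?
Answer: 1/3010225 ≈ 3.3220e-7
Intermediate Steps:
s = -1/1735 ≈ -0.00057637
s² = (-1/1735)² = 1/3010225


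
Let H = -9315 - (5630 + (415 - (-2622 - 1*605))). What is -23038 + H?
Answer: -41625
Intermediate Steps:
H = -18587 (H = -9315 - (5630 + (415 - (-2622 - 605))) = -9315 - (5630 + (415 - 1*(-3227))) = -9315 - (5630 + (415 + 3227)) = -9315 - (5630 + 3642) = -9315 - 1*9272 = -9315 - 9272 = -18587)
-23038 + H = -23038 - 18587 = -41625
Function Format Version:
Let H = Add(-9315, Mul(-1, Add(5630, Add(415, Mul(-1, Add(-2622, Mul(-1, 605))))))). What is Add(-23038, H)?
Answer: -41625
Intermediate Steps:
H = -18587 (H = Add(-9315, Mul(-1, Add(5630, Add(415, Mul(-1, Add(-2622, -605)))))) = Add(-9315, Mul(-1, Add(5630, Add(415, Mul(-1, -3227))))) = Add(-9315, Mul(-1, Add(5630, Add(415, 3227)))) = Add(-9315, Mul(-1, Add(5630, 3642))) = Add(-9315, Mul(-1, 9272)) = Add(-9315, -9272) = -18587)
Add(-23038, H) = Add(-23038, -18587) = -41625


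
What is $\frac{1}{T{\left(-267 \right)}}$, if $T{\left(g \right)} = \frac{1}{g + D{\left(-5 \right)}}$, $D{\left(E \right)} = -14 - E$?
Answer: $-276$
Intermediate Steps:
$T{\left(g \right)} = \frac{1}{-9 + g}$ ($T{\left(g \right)} = \frac{1}{g - 9} = \frac{1}{-9 + g}$)
$\frac{1}{T{\left(-267 \right)}} = \frac{1}{\frac{1}{-9 - 267}} = \frac{1}{\frac{1}{-276}} = \frac{1}{- \frac{1}{276}} = -276$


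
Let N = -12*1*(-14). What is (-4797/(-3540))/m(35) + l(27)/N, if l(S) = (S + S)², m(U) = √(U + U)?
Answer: 243/14 + 1599*√70/82600 ≈ 17.519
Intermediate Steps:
m(U) = √2*√U (m(U) = √(2*U) = √2*√U)
N = 168 (N = -12*(-14) = 168)
l(S) = 4*S² (l(S) = (2*S)² = 4*S²)
(-4797/(-3540))/m(35) + l(27)/N = (-4797/(-3540))/((√2*√35)) + (4*27²)/168 = (-4797*(-1/3540))/(√70) + (4*729)*(1/168) = 1599*(√70/70)/1180 + 2916*(1/168) = 1599*√70/82600 + 243/14 = 243/14 + 1599*√70/82600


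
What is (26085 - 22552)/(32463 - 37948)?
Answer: -3533/5485 ≈ -0.64412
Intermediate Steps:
(26085 - 22552)/(32463 - 37948) = 3533/(-5485) = 3533*(-1/5485) = -3533/5485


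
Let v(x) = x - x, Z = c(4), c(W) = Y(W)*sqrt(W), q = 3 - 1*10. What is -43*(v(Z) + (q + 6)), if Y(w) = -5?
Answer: 43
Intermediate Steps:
q = -7 (q = 3 - 10 = -7)
c(W) = -5*sqrt(W)
Z = -10 (Z = -5*sqrt(4) = -5*2 = -10)
v(x) = 0
-43*(v(Z) + (q + 6)) = -43*(0 + (-7 + 6)) = -43*(0 - 1) = -43*(-1) = 43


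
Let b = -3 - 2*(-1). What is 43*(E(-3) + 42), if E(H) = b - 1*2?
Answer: 1677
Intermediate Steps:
b = -1 (b = -3 + 2 = -1)
E(H) = -3 (E(H) = -1 - 1*2 = -1 - 2 = -3)
43*(E(-3) + 42) = 43*(-3 + 42) = 43*39 = 1677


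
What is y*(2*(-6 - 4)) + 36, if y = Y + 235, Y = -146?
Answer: -1744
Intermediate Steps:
y = 89 (y = -146 + 235 = 89)
y*(2*(-6 - 4)) + 36 = 89*(2*(-6 - 4)) + 36 = 89*(2*(-10)) + 36 = 89*(-20) + 36 = -1780 + 36 = -1744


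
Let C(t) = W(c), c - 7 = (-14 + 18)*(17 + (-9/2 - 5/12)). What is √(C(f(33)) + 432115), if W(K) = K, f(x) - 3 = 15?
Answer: √3889533/3 ≈ 657.40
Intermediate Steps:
f(x) = 18 (f(x) = 3 + 15 = 18)
c = 166/3 (c = 7 + (-14 + 18)*(17 + (-9/2 - 5/12)) = 7 + 4*(17 + (-9*½ - 5*1/12)) = 7 + 4*(17 + (-9/2 - 5/12)) = 7 + 4*(17 - 59/12) = 7 + 4*(145/12) = 7 + 145/3 = 166/3 ≈ 55.333)
C(t) = 166/3
√(C(f(33)) + 432115) = √(166/3 + 432115) = √(1296511/3) = √3889533/3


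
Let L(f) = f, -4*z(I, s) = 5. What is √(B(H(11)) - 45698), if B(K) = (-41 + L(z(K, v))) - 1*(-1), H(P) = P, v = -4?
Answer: I*√182957/2 ≈ 213.87*I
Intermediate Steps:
z(I, s) = -5/4 (z(I, s) = -¼*5 = -5/4)
B(K) = -165/4 (B(K) = (-41 - 5/4) - 1*(-1) = -169/4 + 1 = -165/4)
√(B(H(11)) - 45698) = √(-165/4 - 45698) = √(-182957/4) = I*√182957/2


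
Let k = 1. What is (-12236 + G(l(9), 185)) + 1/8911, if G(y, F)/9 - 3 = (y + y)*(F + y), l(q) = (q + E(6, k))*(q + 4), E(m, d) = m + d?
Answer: 13002779714/8911 ≈ 1.4592e+6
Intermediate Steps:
E(m, d) = d + m
l(q) = (4 + q)*(7 + q) (l(q) = (q + (1 + 6))*(q + 4) = (q + 7)*(4 + q) = (7 + q)*(4 + q) = (4 + q)*(7 + q))
G(y, F) = 27 + 18*y*(F + y) (G(y, F) = 27 + 9*((y + y)*(F + y)) = 27 + 9*((2*y)*(F + y)) = 27 + 9*(2*y*(F + y)) = 27 + 18*y*(F + y))
(-12236 + G(l(9), 185)) + 1/8911 = (-12236 + (27 + 18*(28 + 9² + 11*9)² + 18*185*(28 + 9² + 11*9))) + 1/8911 = (-12236 + (27 + 18*(28 + 81 + 99)² + 18*185*(28 + 81 + 99))) + 1/8911 = (-12236 + (27 + 18*208² + 18*185*208)) + 1/8911 = (-12236 + (27 + 18*43264 + 692640)) + 1/8911 = (-12236 + (27 + 778752 + 692640)) + 1/8911 = (-12236 + 1471419) + 1/8911 = 1459183 + 1/8911 = 13002779714/8911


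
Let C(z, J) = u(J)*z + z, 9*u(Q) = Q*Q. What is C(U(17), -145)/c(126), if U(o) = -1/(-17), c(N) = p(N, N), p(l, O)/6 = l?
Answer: 10517/57834 ≈ 0.18185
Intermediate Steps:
p(l, O) = 6*l
c(N) = 6*N
u(Q) = Q**2/9 (u(Q) = (Q*Q)/9 = Q**2/9)
U(o) = 1/17 (U(o) = -1*(-1/17) = 1/17)
C(z, J) = z + z*J**2/9 (C(z, J) = (J**2/9)*z + z = z*J**2/9 + z = z + z*J**2/9)
C(U(17), -145)/c(126) = ((1/9)*(1/17)*(9 + (-145)**2))/((6*126)) = ((1/9)*(1/17)*(9 + 21025))/756 = ((1/9)*(1/17)*21034)*(1/756) = (21034/153)*(1/756) = 10517/57834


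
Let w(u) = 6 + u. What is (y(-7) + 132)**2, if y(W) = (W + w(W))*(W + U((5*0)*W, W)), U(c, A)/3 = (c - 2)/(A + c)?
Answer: 1607824/49 ≈ 32813.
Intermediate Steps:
U(c, A) = 3*(-2 + c)/(A + c) (U(c, A) = 3*((c - 2)/(A + c)) = 3*((-2 + c)/(A + c)) = 3*(-2 + c)/(A + c))
y(W) = (6 + 2*W)*(W - 6/W) (y(W) = (W + (6 + W))*(W + 3*(-2 + (5*0)*W)/(W + (5*0)*W)) = (6 + 2*W)*(W + 3*(-2 + 0*W)/(W + 0*W)) = (6 + 2*W)*(W + 3*(-2 + 0)/(W + 0)) = (6 + 2*W)*(W + 3*(-2)/W) = (6 + 2*W)*(W - 6/W))
(y(-7) + 132)**2 = ((-12 - 36/(-7) + 2*(-7)**2 + 6*(-7)) + 132)**2 = ((-12 - 36*(-1/7) + 2*49 - 42) + 132)**2 = ((-12 + 36/7 + 98 - 42) + 132)**2 = (344/7 + 132)**2 = (1268/7)**2 = 1607824/49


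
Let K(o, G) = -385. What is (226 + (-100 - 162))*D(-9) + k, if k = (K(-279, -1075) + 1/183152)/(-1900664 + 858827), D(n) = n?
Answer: 61823978306095/190814530224 ≈ 324.00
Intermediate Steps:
k = 70513519/190814530224 (k = (-385 + 1/183152)/(-1900664 + 858827) = (-385 + 1/183152)/(-1041837) = -70513519/183152*(-1/1041837) = 70513519/190814530224 ≈ 0.00036954)
(226 + (-100 - 162))*D(-9) + k = (226 + (-100 - 162))*(-9) + 70513519/190814530224 = (226 - 262)*(-9) + 70513519/190814530224 = -36*(-9) + 70513519/190814530224 = 324 + 70513519/190814530224 = 61823978306095/190814530224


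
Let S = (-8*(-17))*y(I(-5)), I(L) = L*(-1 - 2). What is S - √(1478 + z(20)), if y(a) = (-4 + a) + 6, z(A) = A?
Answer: 2312 - √1498 ≈ 2273.3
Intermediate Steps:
I(L) = -3*L (I(L) = L*(-3) = -3*L)
y(a) = 2 + a
S = 2312 (S = (-8*(-17))*(2 - 3*(-5)) = 136*(2 + 15) = 136*17 = 2312)
S - √(1478 + z(20)) = 2312 - √(1478 + 20) = 2312 - √1498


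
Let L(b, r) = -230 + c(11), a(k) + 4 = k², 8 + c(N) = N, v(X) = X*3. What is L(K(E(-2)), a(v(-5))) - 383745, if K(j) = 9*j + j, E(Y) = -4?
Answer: -383972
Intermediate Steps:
v(X) = 3*X
K(j) = 10*j
c(N) = -8 + N
a(k) = -4 + k²
L(b, r) = -227 (L(b, r) = -230 + (-8 + 11) = -230 + 3 = -227)
L(K(E(-2)), a(v(-5))) - 383745 = -227 - 383745 = -383972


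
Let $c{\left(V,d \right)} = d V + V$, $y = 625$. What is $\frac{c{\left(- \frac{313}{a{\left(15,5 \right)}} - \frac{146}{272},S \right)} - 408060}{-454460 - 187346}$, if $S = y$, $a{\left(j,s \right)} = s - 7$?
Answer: $\frac{21109037}{43642808} \approx 0.48368$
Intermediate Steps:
$a{\left(j,s \right)} = -7 + s$ ($a{\left(j,s \right)} = s - 7 = -7 + s$)
$S = 625$
$c{\left(V,d \right)} = V + V d$ ($c{\left(V,d \right)} = V d + V = V + V d$)
$\frac{c{\left(- \frac{313}{a{\left(15,5 \right)}} - \frac{146}{272},S \right)} - 408060}{-454460 - 187346} = \frac{\left(- \frac{313}{-7 + 5} - \frac{146}{272}\right) \left(1 + 625\right) - 408060}{-454460 - 187346} = \frac{\left(- \frac{313}{-2} - \frac{73}{136}\right) 626 - 408060}{-641806} = \left(\left(\left(-313\right) \left(- \frac{1}{2}\right) - \frac{73}{136}\right) 626 - 408060\right) \left(- \frac{1}{641806}\right) = \left(\left(\frac{313}{2} - \frac{73}{136}\right) 626 - 408060\right) \left(- \frac{1}{641806}\right) = \left(\frac{21211}{136} \cdot 626 - 408060\right) \left(- \frac{1}{641806}\right) = \left(\frac{6639043}{68} - 408060\right) \left(- \frac{1}{641806}\right) = \left(- \frac{21109037}{68}\right) \left(- \frac{1}{641806}\right) = \frac{21109037}{43642808}$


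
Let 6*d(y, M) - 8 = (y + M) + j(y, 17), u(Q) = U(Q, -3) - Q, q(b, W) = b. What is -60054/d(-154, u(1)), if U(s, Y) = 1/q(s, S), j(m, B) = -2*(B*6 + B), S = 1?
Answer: 30027/32 ≈ 938.34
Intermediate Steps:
j(m, B) = -14*B (j(m, B) = -2*(6*B + B) = -14*B)
U(s, Y) = 1/s
u(Q) = 1/Q - Q
d(y, M) = -115/3 + M/6 + y/6 (d(y, M) = 4/3 + ((y + M) - 14*17)/6 = 4/3 + ((M + y) - 238)/6 = 4/3 + (-238 + M + y)/6 = 4/3 + (-119/3 + M/6 + y/6) = -115/3 + M/6 + y/6)
-60054/d(-154, u(1)) = -60054/(-115/3 + (1/1 - 1*1)/6 + (1/6)*(-154)) = -60054/(-115/3 + (1 - 1)/6 - 77/3) = -60054/(-115/3 + (1/6)*0 - 77/3) = -60054/(-115/3 + 0 - 77/3) = -60054/(-64) = -60054*(-1/64) = 30027/32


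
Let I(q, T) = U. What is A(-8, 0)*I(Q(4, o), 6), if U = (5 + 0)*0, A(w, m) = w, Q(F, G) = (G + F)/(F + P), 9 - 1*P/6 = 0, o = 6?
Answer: 0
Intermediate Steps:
P = 54 (P = 54 - 6*0 = 54 + 0 = 54)
Q(F, G) = (F + G)/(54 + F) (Q(F, G) = (G + F)/(F + 54) = (F + G)/(54 + F))
U = 0 (U = 5*0 = 0)
I(q, T) = 0
A(-8, 0)*I(Q(4, o), 6) = -8*0 = 0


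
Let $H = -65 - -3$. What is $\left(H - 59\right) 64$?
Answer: $-7744$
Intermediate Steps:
$H = -62$ ($H = -65 + 3 = -62$)
$\left(H - 59\right) 64 = \left(-62 - 59\right) 64 = \left(-121\right) 64 = -7744$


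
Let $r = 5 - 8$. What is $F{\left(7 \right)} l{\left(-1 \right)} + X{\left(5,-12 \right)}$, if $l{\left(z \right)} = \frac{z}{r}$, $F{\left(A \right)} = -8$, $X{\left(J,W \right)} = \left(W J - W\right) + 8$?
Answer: $- \frac{128}{3} \approx -42.667$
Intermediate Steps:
$X{\left(J,W \right)} = 8 - W + J W$ ($X{\left(J,W \right)} = \left(J W - W\right) + 8 = \left(- W + J W\right) + 8 = 8 - W + J W$)
$r = -3$ ($r = 5 - 8 = -3$)
$l{\left(z \right)} = - \frac{z}{3}$ ($l{\left(z \right)} = \frac{z}{-3} = z \left(- \frac{1}{3}\right) = - \frac{z}{3}$)
$F{\left(7 \right)} l{\left(-1 \right)} + X{\left(5,-12 \right)} = - 8 \left(\left(- \frac{1}{3}\right) \left(-1\right)\right) + \left(8 - -12 + 5 \left(-12\right)\right) = \left(-8\right) \frac{1}{3} + \left(8 + 12 - 60\right) = - \frac{8}{3} - 40 = - \frac{128}{3}$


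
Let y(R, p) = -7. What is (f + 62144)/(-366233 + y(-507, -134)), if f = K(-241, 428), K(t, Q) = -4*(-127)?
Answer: -5221/30520 ≈ -0.17107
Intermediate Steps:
K(t, Q) = 508
f = 508
(f + 62144)/(-366233 + y(-507, -134)) = (508 + 62144)/(-366233 - 7) = 62652/(-366240) = 62652*(-1/366240) = -5221/30520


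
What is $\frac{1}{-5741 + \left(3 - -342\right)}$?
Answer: $- \frac{1}{5396} \approx -0.00018532$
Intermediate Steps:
$\frac{1}{-5741 + \left(3 - -342\right)} = \frac{1}{-5741 + \left(3 + 342\right)} = \frac{1}{-5741 + 345} = \frac{1}{-5396} = - \frac{1}{5396}$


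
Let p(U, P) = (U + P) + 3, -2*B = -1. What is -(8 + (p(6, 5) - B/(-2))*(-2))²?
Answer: -1681/4 ≈ -420.25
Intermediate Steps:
B = ½ (B = -½*(-1) = ½ ≈ 0.50000)
p(U, P) = 3 + P + U (p(U, P) = (P + U) + 3 = 3 + P + U)
-(8 + (p(6, 5) - B/(-2))*(-2))² = -(8 + ((3 + 5 + 6) - 1/(2*(-2)))*(-2))² = -(8 + (14 - (-1)/(2*2))*(-2))² = -(8 + (14 - 1*(-¼))*(-2))² = -(8 + (14 + ¼)*(-2))² = -(8 + (57/4)*(-2))² = -(8 - 57/2)² = -(-41/2)² = -1*1681/4 = -1681/4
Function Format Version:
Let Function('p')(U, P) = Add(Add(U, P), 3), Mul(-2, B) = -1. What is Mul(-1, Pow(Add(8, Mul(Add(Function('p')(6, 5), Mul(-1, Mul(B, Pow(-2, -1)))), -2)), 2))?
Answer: Rational(-1681, 4) ≈ -420.25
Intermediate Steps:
B = Rational(1, 2) (B = Mul(Rational(-1, 2), -1) = Rational(1, 2) ≈ 0.50000)
Function('p')(U, P) = Add(3, P, U) (Function('p')(U, P) = Add(Add(P, U), 3) = Add(3, P, U))
Mul(-1, Pow(Add(8, Mul(Add(Function('p')(6, 5), Mul(-1, Mul(B, Pow(-2, -1)))), -2)), 2)) = Mul(-1, Pow(Add(8, Mul(Add(Add(3, 5, 6), Mul(-1, Mul(Rational(1, 2), Pow(-2, -1)))), -2)), 2)) = Mul(-1, Pow(Add(8, Mul(Add(14, Mul(-1, Mul(Rational(1, 2), Rational(-1, 2)))), -2)), 2)) = Mul(-1, Pow(Add(8, Mul(Add(14, Mul(-1, Rational(-1, 4))), -2)), 2)) = Mul(-1, Pow(Add(8, Mul(Add(14, Rational(1, 4)), -2)), 2)) = Mul(-1, Pow(Add(8, Mul(Rational(57, 4), -2)), 2)) = Mul(-1, Pow(Add(8, Rational(-57, 2)), 2)) = Mul(-1, Pow(Rational(-41, 2), 2)) = Mul(-1, Rational(1681, 4)) = Rational(-1681, 4)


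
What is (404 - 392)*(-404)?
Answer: -4848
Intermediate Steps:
(404 - 392)*(-404) = 12*(-404) = -4848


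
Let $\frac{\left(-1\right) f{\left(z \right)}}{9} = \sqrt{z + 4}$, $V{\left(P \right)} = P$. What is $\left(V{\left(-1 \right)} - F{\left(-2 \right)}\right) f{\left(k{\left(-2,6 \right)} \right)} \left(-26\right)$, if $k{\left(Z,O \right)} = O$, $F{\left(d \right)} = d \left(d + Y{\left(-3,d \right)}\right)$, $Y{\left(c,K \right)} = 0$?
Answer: $- 1170 \sqrt{10} \approx -3699.9$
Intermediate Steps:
$F{\left(d \right)} = d^{2}$ ($F{\left(d \right)} = d \left(d + 0\right) = d d = d^{2}$)
$f{\left(z \right)} = - 9 \sqrt{4 + z}$ ($f{\left(z \right)} = - 9 \sqrt{z + 4} = - 9 \sqrt{4 + z}$)
$\left(V{\left(-1 \right)} - F{\left(-2 \right)}\right) f{\left(k{\left(-2,6 \right)} \right)} \left(-26\right) = \left(-1 - \left(-2\right)^{2}\right) \left(- 9 \sqrt{4 + 6}\right) \left(-26\right) = \left(-1 - 4\right) \left(- 9 \sqrt{10}\right) \left(-26\right) = - 5 \left(- 9 \sqrt{10}\right) \left(-26\right) = 45 \sqrt{10} \left(-26\right) = - 1170 \sqrt{10}$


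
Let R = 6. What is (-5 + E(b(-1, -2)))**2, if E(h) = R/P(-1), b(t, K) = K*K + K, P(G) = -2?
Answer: 64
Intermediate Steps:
b(t, K) = K + K**2 (b(t, K) = K**2 + K = K + K**2)
E(h) = -3 (E(h) = 6/(-2) = 6*(-1/2) = -3)
(-5 + E(b(-1, -2)))**2 = (-5 - 3)**2 = (-8)**2 = 64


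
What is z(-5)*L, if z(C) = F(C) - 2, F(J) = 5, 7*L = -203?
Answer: -87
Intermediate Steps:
L = -29 (L = (⅐)*(-203) = -29)
z(C) = 3 (z(C) = 5 - 2 = 3)
z(-5)*L = 3*(-29) = -87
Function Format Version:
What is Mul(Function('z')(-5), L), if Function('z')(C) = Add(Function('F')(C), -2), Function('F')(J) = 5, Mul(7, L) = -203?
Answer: -87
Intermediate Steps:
L = -29 (L = Mul(Rational(1, 7), -203) = -29)
Function('z')(C) = 3 (Function('z')(C) = Add(5, -2) = 3)
Mul(Function('z')(-5), L) = Mul(3, -29) = -87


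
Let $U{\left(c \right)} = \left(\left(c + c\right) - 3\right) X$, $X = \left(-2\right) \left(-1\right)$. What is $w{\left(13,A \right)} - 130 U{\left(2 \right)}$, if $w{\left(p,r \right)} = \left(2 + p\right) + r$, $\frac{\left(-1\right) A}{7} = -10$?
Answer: $-175$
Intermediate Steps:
$A = 70$ ($A = \left(-7\right) \left(-10\right) = 70$)
$X = 2$
$w{\left(p,r \right)} = 2 + p + r$
$U{\left(c \right)} = -6 + 4 c$ ($U{\left(c \right)} = \left(\left(c + c\right) - 3\right) 2 = \left(2 c - 3\right) 2 = \left(-3 + 2 c\right) 2 = -6 + 4 c$)
$w{\left(13,A \right)} - 130 U{\left(2 \right)} = \left(2 + 13 + 70\right) - 130 \left(-6 + 4 \cdot 2\right) = 85 - 130 \left(-6 + 8\right) = 85 - 260 = -175$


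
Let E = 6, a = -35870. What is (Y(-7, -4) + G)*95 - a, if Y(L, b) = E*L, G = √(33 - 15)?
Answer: 31880 + 285*√2 ≈ 32283.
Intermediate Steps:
G = 3*√2 (G = √18 = 3*√2 ≈ 4.2426)
Y(L, b) = 6*L
(Y(-7, -4) + G)*95 - a = (6*(-7) + 3*√2)*95 - 1*(-35870) = (-42 + 3*√2)*95 + 35870 = (-3990 + 285*√2) + 35870 = 31880 + 285*√2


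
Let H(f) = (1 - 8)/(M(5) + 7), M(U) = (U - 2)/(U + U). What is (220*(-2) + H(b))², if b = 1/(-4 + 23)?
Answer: 1036196100/5329 ≈ 1.9444e+5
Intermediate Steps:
M(U) = (-2 + U)/(2*U) (M(U) = (-2 + U)/((2*U)) = (-2 + U)*(1/(2*U)) = (-2 + U)/(2*U))
b = 1/19 ≈ 0.052632
H(f) = -70/73 (H(f) = (1 - 8)/((½)*(-2 + 5)/5 + 7) = -7/((½)*(⅕)*3 + 7) = -7/(3/10 + 7) = -7/73/10 = -7*10/73 = -70/73)
(220*(-2) + H(b))² = (220*(-2) - 70/73)² = (-440 - 70/73)² = (-32190/73)² = 1036196100/5329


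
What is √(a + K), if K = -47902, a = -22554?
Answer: 2*I*√17614 ≈ 265.44*I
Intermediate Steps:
√(a + K) = √(-22554 - 47902) = √(-70456) = 2*I*√17614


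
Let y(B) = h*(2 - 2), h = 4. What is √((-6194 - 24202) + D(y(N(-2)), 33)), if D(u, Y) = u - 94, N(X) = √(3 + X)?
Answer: I*√30490 ≈ 174.61*I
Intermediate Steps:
y(B) = 0 (y(B) = 4*(2 - 2) = 4*0 = 0)
D(u, Y) = -94 + u
√((-6194 - 24202) + D(y(N(-2)), 33)) = √((-6194 - 24202) + (-94 + 0)) = √(-30396 - 94) = √(-30490) = I*√30490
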